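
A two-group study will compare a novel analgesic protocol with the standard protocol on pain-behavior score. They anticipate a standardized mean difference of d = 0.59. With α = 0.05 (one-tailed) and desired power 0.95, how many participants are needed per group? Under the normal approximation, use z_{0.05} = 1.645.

n = 63 per group

For two independent groups with equal n: n = 2·((z_{α} + z_β) / d)².
z_{α} + z_β = 1.645 + 1.645 = 3.290.
n = 2 × (3.290 / 0.59)² = 2 × 5.576² = 2 × 31.09 = 62.2.
Round up to the next whole participant.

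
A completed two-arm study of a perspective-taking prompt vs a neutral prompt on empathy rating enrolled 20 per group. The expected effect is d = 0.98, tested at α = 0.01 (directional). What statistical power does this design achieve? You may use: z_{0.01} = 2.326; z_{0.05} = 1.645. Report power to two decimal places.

power ≈ 0.78

For two equal groups, power = Φ(d·√(n/2) − z_{α}).
d·√(n/2) = 0.98 × √(20/2) = 0.98 × 3.162 = 3.099.
z_β = 3.099 − 2.326 = 0.773.
Power = Φ(0.773) = 0.780.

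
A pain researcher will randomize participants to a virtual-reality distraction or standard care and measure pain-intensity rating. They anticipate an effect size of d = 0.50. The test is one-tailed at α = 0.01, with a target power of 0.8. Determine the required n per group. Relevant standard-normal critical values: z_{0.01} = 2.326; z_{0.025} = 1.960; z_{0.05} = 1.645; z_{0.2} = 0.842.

For two independent groups with equal n: n = 2·((z_{α} + z_β) / d)².
z_{α} + z_β = 2.326 + 0.842 = 3.168.
n = 2 × (3.168 / 0.50)² = 2 × 6.336² = 2 × 40.14 = 80.3.
Round up to the next whole participant.

n = 81 per group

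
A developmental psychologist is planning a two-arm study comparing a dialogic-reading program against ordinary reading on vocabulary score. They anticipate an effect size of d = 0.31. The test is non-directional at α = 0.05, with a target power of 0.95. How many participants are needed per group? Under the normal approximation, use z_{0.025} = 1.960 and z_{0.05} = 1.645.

For two independent groups with equal n: n = 2·((z_{α/2} + z_β) / d)².
z_{α/2} + z_β = 1.960 + 1.645 = 3.605.
n = 2 × (3.605 / 0.31)² = 2 × 11.629² = 2 × 135.23 = 270.5.
Round up to the next whole participant.

n = 271 per group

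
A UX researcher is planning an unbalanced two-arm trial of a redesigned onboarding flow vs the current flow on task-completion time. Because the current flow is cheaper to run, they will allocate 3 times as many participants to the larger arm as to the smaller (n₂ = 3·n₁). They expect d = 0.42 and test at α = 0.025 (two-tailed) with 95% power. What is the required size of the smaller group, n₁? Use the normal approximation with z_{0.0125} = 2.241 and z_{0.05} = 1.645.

With allocation ratio k = n₂/n₁ = 3, Var(x̄₁−x̄₂) = σ²(1/n₁ + 1/(k·n₁)) = σ²·(k+1)/(k·n₁).
So n₁ = (1 + 1/k)·((z_{α/2} + z_β)/d)² = 1.333 × (3.886/0.42)².
n₁ = 1.333 × 85.61 = 114.1.
Round up: n₁ = 115, giving n₂ = 3 × 115 = 345.

n₁ = 115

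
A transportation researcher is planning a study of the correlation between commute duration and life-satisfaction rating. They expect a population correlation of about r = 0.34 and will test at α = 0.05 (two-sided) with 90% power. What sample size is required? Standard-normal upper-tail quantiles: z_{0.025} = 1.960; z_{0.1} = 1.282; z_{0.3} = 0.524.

Fisher's z: C = ½·ln((1+r)/(1−r)) = ½·ln(2.0303) = 0.3541.
n = ((z_{α/2} + z_β)/C)² + 3.
(1.960 + 1.282) / 0.3541 = 3.242 / 0.3541 = 9.156.
n = 9.156² + 3 = 83.83 + 3 = 86.8.
Round up.

n = 87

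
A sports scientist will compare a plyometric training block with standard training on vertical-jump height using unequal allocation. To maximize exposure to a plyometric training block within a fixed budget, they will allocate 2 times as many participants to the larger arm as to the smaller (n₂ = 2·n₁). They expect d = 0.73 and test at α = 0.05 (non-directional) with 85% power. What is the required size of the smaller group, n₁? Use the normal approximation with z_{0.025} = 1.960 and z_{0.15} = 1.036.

With allocation ratio k = n₂/n₁ = 2, Var(x̄₁−x̄₂) = σ²(1/n₁ + 1/(k·n₁)) = σ²·(k+1)/(k·n₁).
So n₁ = (1 + 1/k)·((z_{α/2} + z_β)/d)² = 1.500 × (2.996/0.73)².
n₁ = 1.500 × 16.84 = 25.3.
Round up: n₁ = 26, giving n₂ = 2 × 26 = 52.

n₁ = 26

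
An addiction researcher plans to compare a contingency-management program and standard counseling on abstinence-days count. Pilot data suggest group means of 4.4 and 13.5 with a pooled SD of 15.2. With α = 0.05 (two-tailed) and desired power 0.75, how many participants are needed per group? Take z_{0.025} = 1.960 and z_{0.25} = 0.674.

Cohen's d = |M₁ − M₂| / SD_pooled = |4.4 − 13.5| / 15.2 = 9.1 / 15.2 = 0.599.
For two independent groups with equal n: n = 2·((z_{α/2} + z_β) / d)².
z_{α/2} + z_β = 1.960 + 0.674 = 2.634.
n = 2 × (2.634 / 0.599)² = 2 × 4.397² = 2 × 19.34 = 38.7.
Round up to the next whole participant.

n = 39 per group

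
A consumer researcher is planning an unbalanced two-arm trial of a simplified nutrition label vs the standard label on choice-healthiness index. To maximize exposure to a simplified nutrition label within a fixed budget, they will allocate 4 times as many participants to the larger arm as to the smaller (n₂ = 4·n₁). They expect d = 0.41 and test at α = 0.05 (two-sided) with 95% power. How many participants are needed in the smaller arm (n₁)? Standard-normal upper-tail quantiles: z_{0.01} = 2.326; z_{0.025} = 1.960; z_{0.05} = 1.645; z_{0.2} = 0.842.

With allocation ratio k = n₂/n₁ = 4, Var(x̄₁−x̄₂) = σ²(1/n₁ + 1/(k·n₁)) = σ²·(k+1)/(k·n₁).
So n₁ = (1 + 1/k)·((z_{α/2} + z_β)/d)² = 1.250 × (3.605/0.41)².
n₁ = 1.250 × 77.31 = 96.6.
Round up: n₁ = 97, giving n₂ = 4 × 97 = 388.

n₁ = 97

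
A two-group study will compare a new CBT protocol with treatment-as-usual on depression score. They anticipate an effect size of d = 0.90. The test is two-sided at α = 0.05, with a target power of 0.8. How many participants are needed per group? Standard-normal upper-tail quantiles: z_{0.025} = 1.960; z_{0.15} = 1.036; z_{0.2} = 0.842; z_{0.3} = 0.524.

For two independent groups with equal n: n = 2·((z_{α/2} + z_β) / d)².
z_{α/2} + z_β = 1.960 + 0.842 = 2.802.
n = 2 × (2.802 / 0.90)² = 2 × 3.113² = 2 × 9.69 = 19.4.
Round up to the next whole participant.

n = 20 per group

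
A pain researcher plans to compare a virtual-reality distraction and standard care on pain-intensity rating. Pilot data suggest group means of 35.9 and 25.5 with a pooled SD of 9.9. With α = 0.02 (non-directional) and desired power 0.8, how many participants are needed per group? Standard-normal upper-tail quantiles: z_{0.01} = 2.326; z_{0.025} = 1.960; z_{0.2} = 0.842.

Cohen's d = |M₁ − M₂| / SD_pooled = |35.9 − 25.5| / 9.9 = 10.4 / 9.9 = 1.051.
For two independent groups with equal n: n = 2·((z_{α/2} + z_β) / d)².
z_{α/2} + z_β = 2.326 + 0.842 = 3.168.
n = 2 × (3.168 / 1.051)² = 2 × 3.014² = 2 × 9.09 = 18.2.
Round up to the next whole participant.

n = 19 per group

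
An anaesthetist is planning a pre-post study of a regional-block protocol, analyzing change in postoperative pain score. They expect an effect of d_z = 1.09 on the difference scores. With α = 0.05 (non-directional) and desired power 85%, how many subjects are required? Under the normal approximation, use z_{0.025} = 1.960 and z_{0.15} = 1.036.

n = 8 pairs

For a paired (one-sample on differences) test: n = ((z_{α/2} + z_β) / d)².
z_{α/2} + z_β = 1.960 + 1.036 = 2.996.
n = (2.996 / 1.09)² = 2.749² = 7.55.
Round up.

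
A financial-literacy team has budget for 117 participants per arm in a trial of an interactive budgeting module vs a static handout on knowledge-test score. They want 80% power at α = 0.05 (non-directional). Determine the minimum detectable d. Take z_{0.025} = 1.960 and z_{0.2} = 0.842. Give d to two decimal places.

For two independent groups of n = 117 each: d_min = (z_{α/2} + z_β)·√(2/n).
z-sum = 1.960 + 0.842 = 2.802.
d_min = 2.802 × √(2/117) = 2.802 × 0.1307 = 0.366.

d_min ≈ 0.37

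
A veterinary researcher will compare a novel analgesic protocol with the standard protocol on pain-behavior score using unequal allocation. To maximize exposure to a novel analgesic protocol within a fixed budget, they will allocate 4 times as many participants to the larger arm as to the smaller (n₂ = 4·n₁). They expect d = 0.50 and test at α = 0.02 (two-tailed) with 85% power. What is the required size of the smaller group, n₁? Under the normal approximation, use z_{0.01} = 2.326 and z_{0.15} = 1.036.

n₁ = 57

With allocation ratio k = n₂/n₁ = 4, Var(x̄₁−x̄₂) = σ²(1/n₁ + 1/(k·n₁)) = σ²·(k+1)/(k·n₁).
So n₁ = (1 + 1/k)·((z_{α/2} + z_β)/d)² = 1.250 × (3.362/0.50)².
n₁ = 1.250 × 45.21 = 56.5.
Round up: n₁ = 57, giving n₂ = 4 × 57 = 228.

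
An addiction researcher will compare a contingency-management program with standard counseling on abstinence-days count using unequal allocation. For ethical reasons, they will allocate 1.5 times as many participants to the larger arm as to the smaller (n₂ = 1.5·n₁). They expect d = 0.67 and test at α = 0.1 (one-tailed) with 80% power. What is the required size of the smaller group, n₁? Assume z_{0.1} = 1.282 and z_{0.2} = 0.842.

n₁ = 17

With allocation ratio k = n₂/n₁ = 1.5, Var(x̄₁−x̄₂) = σ²(1/n₁ + 1/(k·n₁)) = σ²·(k+1)/(k·n₁).
So n₁ = (1 + 1/k)·((z_{α} + z_β)/d)² = 1.667 × (2.124/0.67)².
n₁ = 1.667 × 10.05 = 16.7.
Round up: n₁ = 17, giving n₂ = ⌈1.5 × 17⌉ = ⌈25.5⌉ = 26.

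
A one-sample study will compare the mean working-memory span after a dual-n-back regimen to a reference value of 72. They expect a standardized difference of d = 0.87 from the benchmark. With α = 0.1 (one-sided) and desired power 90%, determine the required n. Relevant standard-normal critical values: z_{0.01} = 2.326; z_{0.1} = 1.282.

n = 9

For a one-sample test: n = ((z_{α} + z_β) / d)².
z_{α} + z_β = 1.282 + 1.282 = 2.564.
n = (2.564 / 0.87)² = 2.947² = 8.69.
Round up.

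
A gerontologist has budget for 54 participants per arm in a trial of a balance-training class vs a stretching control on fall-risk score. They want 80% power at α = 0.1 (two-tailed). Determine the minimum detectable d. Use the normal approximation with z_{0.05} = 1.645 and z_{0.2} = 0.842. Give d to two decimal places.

d_min ≈ 0.48

For two independent groups of n = 54 each: d_min = (z_{α/2} + z_β)·√(2/n).
z-sum = 1.645 + 0.842 = 2.487.
d_min = 2.487 × √(2/54) = 2.487 × 0.1925 = 0.479.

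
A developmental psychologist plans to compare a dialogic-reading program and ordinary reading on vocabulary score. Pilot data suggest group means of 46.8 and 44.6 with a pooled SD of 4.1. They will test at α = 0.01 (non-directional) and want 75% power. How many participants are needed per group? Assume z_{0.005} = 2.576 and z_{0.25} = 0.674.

n = 74 per group

Cohen's d = |M₁ − M₂| / SD_pooled = |46.8 − 44.6| / 4.1 = 2.2 / 4.1 = 0.537.
For two independent groups with equal n: n = 2·((z_{α/2} + z_β) / d)².
z_{α/2} + z_β = 2.576 + 0.674 = 3.250.
n = 2 × (3.250 / 0.537)² = 2 × 6.052² = 2 × 36.63 = 73.3.
Round up to the next whole participant.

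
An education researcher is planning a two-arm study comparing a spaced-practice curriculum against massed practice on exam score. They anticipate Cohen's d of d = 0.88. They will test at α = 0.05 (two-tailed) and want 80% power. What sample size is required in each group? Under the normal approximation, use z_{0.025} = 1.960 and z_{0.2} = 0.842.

For two independent groups with equal n: n = 2·((z_{α/2} + z_β) / d)².
z_{α/2} + z_β = 1.960 + 0.842 = 2.802.
n = 2 × (2.802 / 0.88)² = 2 × 3.184² = 2 × 10.14 = 20.3.
Round up to the next whole participant.

n = 21 per group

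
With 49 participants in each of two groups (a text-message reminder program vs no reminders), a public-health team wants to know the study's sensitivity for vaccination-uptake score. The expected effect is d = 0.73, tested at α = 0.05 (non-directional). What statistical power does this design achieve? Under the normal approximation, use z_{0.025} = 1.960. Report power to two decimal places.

For two equal groups, power = Φ(d·√(n/2) − z_{α/2}).
d·√(n/2) = 0.73 × √(49/2) = 0.73 × 4.950 = 3.613.
z_β = 3.613 − 1.960 = 1.653.
Power = Φ(1.653) = 0.951.

power ≈ 0.95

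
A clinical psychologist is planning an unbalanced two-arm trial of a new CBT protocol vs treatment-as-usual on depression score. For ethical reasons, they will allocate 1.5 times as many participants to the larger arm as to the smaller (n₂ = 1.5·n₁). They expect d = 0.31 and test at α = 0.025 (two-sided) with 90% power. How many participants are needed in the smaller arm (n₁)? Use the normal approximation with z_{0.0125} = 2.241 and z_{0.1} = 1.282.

With allocation ratio k = n₂/n₁ = 1.5, Var(x̄₁−x̄₂) = σ²(1/n₁ + 1/(k·n₁)) = σ²·(k+1)/(k·n₁).
So n₁ = (1 + 1/k)·((z_{α/2} + z_β)/d)² = 1.667 × (3.523/0.31)².
n₁ = 1.667 × 129.15 = 215.3.
Round up: n₁ = 216, giving n₂ = 1.5 × 216 = 324.

n₁ = 216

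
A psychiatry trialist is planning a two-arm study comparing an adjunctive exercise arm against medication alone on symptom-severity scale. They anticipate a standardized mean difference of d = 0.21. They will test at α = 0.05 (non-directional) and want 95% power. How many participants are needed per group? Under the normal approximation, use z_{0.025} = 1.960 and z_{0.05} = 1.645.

For two independent groups with equal n: n = 2·((z_{α/2} + z_β) / d)².
z_{α/2} + z_β = 1.960 + 1.645 = 3.605.
n = 2 × (3.605 / 0.21)² = 2 × 17.167² = 2 × 294.69 = 589.4.
Round up to the next whole participant.

n = 590 per group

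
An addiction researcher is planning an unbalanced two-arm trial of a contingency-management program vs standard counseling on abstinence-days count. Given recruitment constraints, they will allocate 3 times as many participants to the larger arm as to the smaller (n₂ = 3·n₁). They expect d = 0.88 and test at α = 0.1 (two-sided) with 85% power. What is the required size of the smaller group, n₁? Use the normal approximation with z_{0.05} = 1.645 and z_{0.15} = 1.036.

n₁ = 13

With allocation ratio k = n₂/n₁ = 3, Var(x̄₁−x̄₂) = σ²(1/n₁ + 1/(k·n₁)) = σ²·(k+1)/(k·n₁).
So n₁ = (1 + 1/k)·((z_{α/2} + z_β)/d)² = 1.333 × (2.681/0.88)².
n₁ = 1.333 × 9.28 = 12.4.
Round up: n₁ = 13, giving n₂ = 3 × 13 = 39.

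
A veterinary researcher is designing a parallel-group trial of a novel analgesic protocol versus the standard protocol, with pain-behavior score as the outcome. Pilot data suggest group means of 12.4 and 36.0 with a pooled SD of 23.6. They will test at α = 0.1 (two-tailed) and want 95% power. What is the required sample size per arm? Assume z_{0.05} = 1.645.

Cohen's d = |M₁ − M₂| / SD_pooled = |12.4 − 36.0| / 23.6 = 23.6 / 23.6 = 1.000.
For two independent groups with equal n: n = 2·((z_{α/2} + z_β) / d)².
z_{α/2} + z_β = 1.645 + 1.645 = 3.290.
n = 2 × (3.290 / 1.000)² = 2 × 3.290² = 2 × 10.82 = 21.6.
Round up to the next whole participant.

n = 22 per group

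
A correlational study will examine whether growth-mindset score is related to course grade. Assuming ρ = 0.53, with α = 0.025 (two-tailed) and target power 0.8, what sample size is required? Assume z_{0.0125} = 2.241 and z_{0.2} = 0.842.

Fisher's z: C = ½·ln((1+r)/(1−r)) = ½·ln(3.2553) = 0.5901.
n = ((z_{α/2} + z_β)/C)² + 3.
(2.241 + 0.842) / 0.5901 = 3.083 / 0.5901 = 5.225.
n = 5.225² + 3 = 27.30 + 3 = 30.3.
Round up.

n = 31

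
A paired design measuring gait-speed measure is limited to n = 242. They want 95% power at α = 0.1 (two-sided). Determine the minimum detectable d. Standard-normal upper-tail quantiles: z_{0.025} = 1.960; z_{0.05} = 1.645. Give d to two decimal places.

For a single sample (or paired design) of n = 242: d_min = (z_{α/2} + z_β)/√n.
z-sum = 1.645 + 1.645 = 3.290.
d_min = 3.290 / √242 = 3.290 / 15.556 = 0.211.

d_min ≈ 0.21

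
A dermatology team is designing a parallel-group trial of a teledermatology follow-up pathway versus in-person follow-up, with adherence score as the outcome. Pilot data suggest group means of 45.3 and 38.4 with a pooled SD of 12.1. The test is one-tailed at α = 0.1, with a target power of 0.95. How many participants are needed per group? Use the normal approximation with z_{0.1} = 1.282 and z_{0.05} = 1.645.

n = 53 per group

Cohen's d = |M₁ − M₂| / SD_pooled = |45.3 − 38.4| / 12.1 = 6.9 / 12.1 = 0.570.
For two independent groups with equal n: n = 2·((z_{α} + z_β) / d)².
z_{α} + z_β = 1.282 + 1.645 = 2.927.
n = 2 × (2.927 / 0.570)² = 2 × 5.135² = 2 × 26.37 = 52.7.
Round up to the next whole participant.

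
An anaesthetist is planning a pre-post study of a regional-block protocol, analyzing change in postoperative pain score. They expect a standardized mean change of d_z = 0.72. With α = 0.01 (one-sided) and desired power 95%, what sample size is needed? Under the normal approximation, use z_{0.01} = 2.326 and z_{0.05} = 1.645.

For a paired (one-sample on differences) test: n = ((z_{α} + z_β) / d)².
z_{α} + z_β = 2.326 + 1.645 = 3.971.
n = (3.971 / 0.72)² = 5.515² = 30.42.
Round up.

n = 31 pairs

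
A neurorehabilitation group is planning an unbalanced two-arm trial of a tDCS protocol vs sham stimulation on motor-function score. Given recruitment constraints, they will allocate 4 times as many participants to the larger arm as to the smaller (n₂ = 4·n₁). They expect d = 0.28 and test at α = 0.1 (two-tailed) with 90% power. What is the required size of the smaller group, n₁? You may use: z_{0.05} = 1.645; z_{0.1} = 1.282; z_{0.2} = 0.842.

With allocation ratio k = n₂/n₁ = 4, Var(x̄₁−x̄₂) = σ²(1/n₁ + 1/(k·n₁)) = σ²·(k+1)/(k·n₁).
So n₁ = (1 + 1/k)·((z_{α/2} + z_β)/d)² = 1.250 × (2.927/0.28)².
n₁ = 1.250 × 109.28 = 136.6.
Round up: n₁ = 137, giving n₂ = 4 × 137 = 548.

n₁ = 137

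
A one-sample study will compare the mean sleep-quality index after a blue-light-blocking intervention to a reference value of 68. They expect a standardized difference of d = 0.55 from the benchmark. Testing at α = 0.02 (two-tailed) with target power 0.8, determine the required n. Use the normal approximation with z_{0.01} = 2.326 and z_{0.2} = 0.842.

For a one-sample test: n = ((z_{α/2} + z_β) / d)².
z_{α/2} + z_β = 2.326 + 0.842 = 3.168.
n = (3.168 / 0.55)² = 5.760² = 33.18.
Round up.

n = 34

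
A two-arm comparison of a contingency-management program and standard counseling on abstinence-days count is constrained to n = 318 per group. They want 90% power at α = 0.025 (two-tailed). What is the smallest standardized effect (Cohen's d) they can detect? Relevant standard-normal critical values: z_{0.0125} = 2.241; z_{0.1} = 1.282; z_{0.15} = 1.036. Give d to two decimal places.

d_min ≈ 0.28

For two independent groups of n = 318 each: d_min = (z_{α/2} + z_β)·√(2/n).
z-sum = 2.241 + 1.282 = 3.523.
d_min = 3.523 × √(2/318) = 3.523 × 0.0793 = 0.279.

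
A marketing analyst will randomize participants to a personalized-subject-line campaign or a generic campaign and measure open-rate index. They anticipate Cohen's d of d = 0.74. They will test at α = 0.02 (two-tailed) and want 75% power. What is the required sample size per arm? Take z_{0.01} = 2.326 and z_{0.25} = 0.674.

For two independent groups with equal n: n = 2·((z_{α/2} + z_β) / d)².
z_{α/2} + z_β = 2.326 + 0.674 = 3.000.
n = 2 × (3.000 / 0.74)² = 2 × 4.054² = 2 × 16.44 = 32.9.
Round up to the next whole participant.

n = 33 per group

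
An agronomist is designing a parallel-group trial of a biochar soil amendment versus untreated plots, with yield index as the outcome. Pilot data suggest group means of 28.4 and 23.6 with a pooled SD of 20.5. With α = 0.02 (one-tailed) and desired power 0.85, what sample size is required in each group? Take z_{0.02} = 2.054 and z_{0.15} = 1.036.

n = 349 per group

Cohen's d = |M₁ − M₂| / SD_pooled = |28.4 − 23.6| / 20.5 = 4.8 / 20.5 = 0.234.
For two independent groups with equal n: n = 2·((z_{α} + z_β) / d)².
z_{α} + z_β = 2.054 + 1.036 = 3.090.
n = 2 × (3.090 / 0.234)² = 2 × 13.205² = 2 × 174.38 = 348.8.
Round up to the next whole participant.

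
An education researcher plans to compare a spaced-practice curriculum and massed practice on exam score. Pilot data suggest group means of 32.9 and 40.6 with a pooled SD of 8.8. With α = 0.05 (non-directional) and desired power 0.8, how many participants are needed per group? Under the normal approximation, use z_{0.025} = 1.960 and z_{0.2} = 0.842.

Cohen's d = |M₁ − M₂| / SD_pooled = |32.9 − 40.6| / 8.8 = 7.7 / 8.8 = 0.875.
For two independent groups with equal n: n = 2·((z_{α/2} + z_β) / d)².
z_{α/2} + z_β = 1.960 + 0.842 = 2.802.
n = 2 × (2.802 / 0.875)² = 2 × 3.202² = 2 × 10.25 = 20.5.
Round up to the next whole participant.

n = 21 per group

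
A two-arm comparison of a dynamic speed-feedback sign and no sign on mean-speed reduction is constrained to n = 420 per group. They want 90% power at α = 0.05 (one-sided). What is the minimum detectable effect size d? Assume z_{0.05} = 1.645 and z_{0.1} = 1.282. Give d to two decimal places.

For two independent groups of n = 420 each: d_min = (z_{α} + z_β)·√(2/n).
z-sum = 1.645 + 1.282 = 2.927.
d_min = 2.927 × √(2/420) = 2.927 × 0.0690 = 0.202.

d_min ≈ 0.20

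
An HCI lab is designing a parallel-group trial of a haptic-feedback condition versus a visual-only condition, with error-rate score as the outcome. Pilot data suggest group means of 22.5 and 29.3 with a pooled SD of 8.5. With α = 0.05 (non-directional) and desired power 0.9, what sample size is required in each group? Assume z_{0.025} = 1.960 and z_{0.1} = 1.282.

n = 33 per group

Cohen's d = |M₁ − M₂| / SD_pooled = |22.5 − 29.3| / 8.5 = 6.8 / 8.5 = 0.800.
For two independent groups with equal n: n = 2·((z_{α/2} + z_β) / d)².
z_{α/2} + z_β = 1.960 + 1.282 = 3.242.
n = 2 × (3.242 / 0.800)² = 2 × 4.052² = 2 × 16.42 = 32.8.
Round up to the next whole participant.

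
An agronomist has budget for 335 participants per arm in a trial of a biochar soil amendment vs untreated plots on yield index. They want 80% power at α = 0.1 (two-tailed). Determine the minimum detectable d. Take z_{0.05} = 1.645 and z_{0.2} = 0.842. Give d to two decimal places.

d_min ≈ 0.19

For two independent groups of n = 335 each: d_min = (z_{α/2} + z_β)·√(2/n).
z-sum = 1.645 + 0.842 = 2.487.
d_min = 2.487 × √(2/335) = 2.487 × 0.0773 = 0.192.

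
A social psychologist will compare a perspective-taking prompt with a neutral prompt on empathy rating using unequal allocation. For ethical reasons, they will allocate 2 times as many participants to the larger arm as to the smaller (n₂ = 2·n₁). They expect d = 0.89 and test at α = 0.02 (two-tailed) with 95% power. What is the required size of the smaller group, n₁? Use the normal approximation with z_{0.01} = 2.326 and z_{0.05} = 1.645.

With allocation ratio k = n₂/n₁ = 2, Var(x̄₁−x̄₂) = σ²(1/n₁ + 1/(k·n₁)) = σ²·(k+1)/(k·n₁).
So n₁ = (1 + 1/k)·((z_{α/2} + z_β)/d)² = 1.500 × (3.971/0.89)².
n₁ = 1.500 × 19.91 = 29.9.
Round up: n₁ = 30, giving n₂ = 2 × 30 = 60.

n₁ = 30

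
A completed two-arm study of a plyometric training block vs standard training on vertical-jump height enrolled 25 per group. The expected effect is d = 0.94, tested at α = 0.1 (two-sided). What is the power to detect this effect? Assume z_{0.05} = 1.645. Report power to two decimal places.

power ≈ 0.95

For two equal groups, power = Φ(d·√(n/2) − z_{α/2}).
d·√(n/2) = 0.94 × √(25/2) = 0.94 × 3.536 = 3.323.
z_β = 3.323 − 1.645 = 1.678.
Power = Φ(1.678) = 0.953.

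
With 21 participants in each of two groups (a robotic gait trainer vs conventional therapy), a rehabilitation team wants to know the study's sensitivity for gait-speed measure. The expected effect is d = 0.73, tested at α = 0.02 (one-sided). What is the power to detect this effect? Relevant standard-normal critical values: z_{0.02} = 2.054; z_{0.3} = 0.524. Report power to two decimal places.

For two equal groups, power = Φ(d·√(n/2) − z_{α}).
d·√(n/2) = 0.73 × √(21/2) = 0.73 × 3.240 = 2.365.
z_β = 2.365 − 2.054 = 0.311.
Power = Φ(0.311) = 0.622.

power ≈ 0.62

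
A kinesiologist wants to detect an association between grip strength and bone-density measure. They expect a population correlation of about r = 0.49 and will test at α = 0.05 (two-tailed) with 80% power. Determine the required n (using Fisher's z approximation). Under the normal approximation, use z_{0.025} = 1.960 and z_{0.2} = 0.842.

Fisher's z: C = ½·ln((1+r)/(1−r)) = ½·ln(2.9216) = 0.5361.
n = ((z_{α/2} + z_β)/C)² + 3.
(1.960 + 0.842) / 0.5361 = 2.802 / 0.5361 = 5.227.
n = 5.227² + 3 = 27.32 + 3 = 30.3.
Round up.

n = 31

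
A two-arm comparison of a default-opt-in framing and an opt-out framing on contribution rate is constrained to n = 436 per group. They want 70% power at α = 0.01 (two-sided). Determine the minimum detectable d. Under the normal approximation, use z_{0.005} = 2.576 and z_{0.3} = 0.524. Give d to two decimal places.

d_min ≈ 0.21

For two independent groups of n = 436 each: d_min = (z_{α/2} + z_β)·√(2/n).
z-sum = 2.576 + 0.524 = 3.100.
d_min = 3.100 × √(2/436) = 3.100 × 0.0677 = 0.210.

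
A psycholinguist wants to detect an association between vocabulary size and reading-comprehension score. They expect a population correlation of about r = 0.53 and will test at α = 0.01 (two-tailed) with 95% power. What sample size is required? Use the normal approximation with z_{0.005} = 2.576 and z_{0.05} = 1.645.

n = 55

Fisher's z: C = ½·ln((1+r)/(1−r)) = ½·ln(3.2553) = 0.5901.
n = ((z_{α/2} + z_β)/C)² + 3.
(2.576 + 1.645) / 0.5901 = 4.221 / 0.5901 = 7.153.
n = 7.153² + 3 = 51.17 + 3 = 54.2.
Round up.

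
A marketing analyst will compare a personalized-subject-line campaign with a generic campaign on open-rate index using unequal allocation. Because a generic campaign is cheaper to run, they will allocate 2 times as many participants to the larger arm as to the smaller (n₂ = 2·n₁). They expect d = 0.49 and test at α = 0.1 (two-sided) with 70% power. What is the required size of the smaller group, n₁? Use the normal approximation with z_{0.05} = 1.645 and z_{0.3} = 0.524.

With allocation ratio k = n₂/n₁ = 2, Var(x̄₁−x̄₂) = σ²(1/n₁ + 1/(k·n₁)) = σ²·(k+1)/(k·n₁).
So n₁ = (1 + 1/k)·((z_{α/2} + z_β)/d)² = 1.500 × (2.169/0.49)².
n₁ = 1.500 × 19.59 = 29.4.
Round up: n₁ = 30, giving n₂ = 2 × 30 = 60.

n₁ = 30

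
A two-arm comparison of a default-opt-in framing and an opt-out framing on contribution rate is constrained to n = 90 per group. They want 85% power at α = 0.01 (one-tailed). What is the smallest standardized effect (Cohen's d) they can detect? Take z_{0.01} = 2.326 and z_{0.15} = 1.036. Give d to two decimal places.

d_min ≈ 0.50

For two independent groups of n = 90 each: d_min = (z_{α} + z_β)·√(2/n).
z-sum = 2.326 + 1.036 = 3.362.
d_min = 3.362 × √(2/90) = 3.362 × 0.1491 = 0.501.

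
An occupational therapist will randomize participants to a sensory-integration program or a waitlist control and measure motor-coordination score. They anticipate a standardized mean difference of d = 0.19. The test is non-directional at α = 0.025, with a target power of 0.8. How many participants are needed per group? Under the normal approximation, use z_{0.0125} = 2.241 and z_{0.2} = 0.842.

For two independent groups with equal n: n = 2·((z_{α/2} + z_β) / d)².
z_{α/2} + z_β = 2.241 + 0.842 = 3.083.
n = 2 × (3.083 / 0.19)² = 2 × 16.226² = 2 × 263.29 = 526.6.
Round up to the next whole participant.

n = 527 per group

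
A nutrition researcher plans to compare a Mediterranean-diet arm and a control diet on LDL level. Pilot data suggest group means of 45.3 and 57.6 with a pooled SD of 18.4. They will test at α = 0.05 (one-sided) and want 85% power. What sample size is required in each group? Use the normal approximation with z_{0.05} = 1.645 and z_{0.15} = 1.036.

Cohen's d = |M₁ − M₂| / SD_pooled = |45.3 − 57.6| / 18.4 = 12.3 / 18.4 = 0.668.
For two independent groups with equal n: n = 2·((z_{α} + z_β) / d)².
z_{α} + z_β = 1.645 + 1.036 = 2.681.
n = 2 × (2.681 / 0.668)² = 2 × 4.013² = 2 × 16.11 = 32.2.
Round up to the next whole participant.

n = 33 per group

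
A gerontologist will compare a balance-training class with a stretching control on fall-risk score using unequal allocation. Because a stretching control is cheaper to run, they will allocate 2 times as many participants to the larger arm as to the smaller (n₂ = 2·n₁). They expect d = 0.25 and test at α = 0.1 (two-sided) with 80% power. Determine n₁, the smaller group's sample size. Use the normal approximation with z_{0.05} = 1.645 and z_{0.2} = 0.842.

With allocation ratio k = n₂/n₁ = 2, Var(x̄₁−x̄₂) = σ²(1/n₁ + 1/(k·n₁)) = σ²·(k+1)/(k·n₁).
So n₁ = (1 + 1/k)·((z_{α/2} + z_β)/d)² = 1.500 × (2.487/0.25)².
n₁ = 1.500 × 98.96 = 148.4.
Round up: n₁ = 149, giving n₂ = 2 × 149 = 298.

n₁ = 149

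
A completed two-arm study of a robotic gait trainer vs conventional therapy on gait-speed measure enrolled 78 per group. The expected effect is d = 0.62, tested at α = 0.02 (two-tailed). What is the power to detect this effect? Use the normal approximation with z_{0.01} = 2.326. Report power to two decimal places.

For two equal groups, power = Φ(d·√(n/2) − z_{α/2}).
d·√(n/2) = 0.62 × √(78/2) = 0.62 × 6.245 = 3.872.
z_β = 3.872 − 2.326 = 1.546.
Power = Φ(1.546) = 0.939.

power ≈ 0.94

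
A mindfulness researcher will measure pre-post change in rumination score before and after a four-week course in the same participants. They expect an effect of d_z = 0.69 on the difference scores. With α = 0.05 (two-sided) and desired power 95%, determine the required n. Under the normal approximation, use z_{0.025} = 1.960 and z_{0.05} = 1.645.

For a paired (one-sample on differences) test: n = ((z_{α/2} + z_β) / d)².
z_{α/2} + z_β = 1.960 + 1.645 = 3.605.
n = (3.605 / 0.69)² = 5.225² = 27.30.
Round up.

n = 28 pairs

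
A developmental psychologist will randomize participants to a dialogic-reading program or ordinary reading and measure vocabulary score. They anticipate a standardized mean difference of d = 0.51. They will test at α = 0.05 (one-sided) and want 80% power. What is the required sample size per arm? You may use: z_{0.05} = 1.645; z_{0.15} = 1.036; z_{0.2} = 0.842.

For two independent groups with equal n: n = 2·((z_{α} + z_β) / d)².
z_{α} + z_β = 1.645 + 0.842 = 2.487.
n = 2 × (2.487 / 0.51)² = 2 × 4.876² = 2 × 23.78 = 47.6.
Round up to the next whole participant.

n = 48 per group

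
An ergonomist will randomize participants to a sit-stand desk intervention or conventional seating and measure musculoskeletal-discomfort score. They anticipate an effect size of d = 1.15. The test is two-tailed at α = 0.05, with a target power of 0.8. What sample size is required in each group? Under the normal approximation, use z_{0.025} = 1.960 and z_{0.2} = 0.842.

n = 12 per group

For two independent groups with equal n: n = 2·((z_{α/2} + z_β) / d)².
z_{α/2} + z_β = 1.960 + 0.842 = 2.802.
n = 2 × (2.802 / 1.15)² = 2 × 2.437² = 2 × 5.94 = 11.9.
Round up to the next whole participant.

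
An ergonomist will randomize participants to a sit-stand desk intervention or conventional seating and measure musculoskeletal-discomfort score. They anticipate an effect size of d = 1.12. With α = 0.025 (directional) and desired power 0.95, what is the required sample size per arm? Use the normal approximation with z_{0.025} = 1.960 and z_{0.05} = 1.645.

n = 21 per group

For two independent groups with equal n: n = 2·((z_{α} + z_β) / d)².
z_{α} + z_β = 1.960 + 1.645 = 3.605.
n = 2 × (3.605 / 1.12)² = 2 × 3.219² = 2 × 10.36 = 20.7.
Round up to the next whole participant.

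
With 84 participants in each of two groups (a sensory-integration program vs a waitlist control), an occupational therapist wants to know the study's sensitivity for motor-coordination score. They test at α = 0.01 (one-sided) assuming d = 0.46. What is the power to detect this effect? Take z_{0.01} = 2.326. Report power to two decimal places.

For two equal groups, power = Φ(d·√(n/2) − z_{α}).
d·√(n/2) = 0.46 × √(84/2) = 0.46 × 6.481 = 2.981.
z_β = 2.981 − 2.326 = 0.655.
Power = Φ(0.655) = 0.744.

power ≈ 0.74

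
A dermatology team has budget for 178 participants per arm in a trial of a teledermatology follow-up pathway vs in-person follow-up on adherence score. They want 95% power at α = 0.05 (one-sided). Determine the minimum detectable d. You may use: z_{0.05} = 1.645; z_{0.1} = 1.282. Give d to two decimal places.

For two independent groups of n = 178 each: d_min = (z_{α} + z_β)·√(2/n).
z-sum = 1.645 + 1.645 = 3.290.
d_min = 3.290 × √(2/178) = 3.290 × 0.1060 = 0.349.

d_min ≈ 0.35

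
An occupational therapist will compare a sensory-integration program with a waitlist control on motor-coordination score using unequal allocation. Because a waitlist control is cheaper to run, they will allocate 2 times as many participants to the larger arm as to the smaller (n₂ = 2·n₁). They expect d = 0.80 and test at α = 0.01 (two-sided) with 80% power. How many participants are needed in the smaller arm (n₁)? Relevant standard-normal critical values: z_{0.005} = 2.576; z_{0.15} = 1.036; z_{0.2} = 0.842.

With allocation ratio k = n₂/n₁ = 2, Var(x̄₁−x̄₂) = σ²(1/n₁ + 1/(k·n₁)) = σ²·(k+1)/(k·n₁).
So n₁ = (1 + 1/k)·((z_{α/2} + z_β)/d)² = 1.500 × (3.418/0.80)².
n₁ = 1.500 × 18.25 = 27.4.
Round up: n₁ = 28, giving n₂ = 2 × 28 = 56.

n₁ = 28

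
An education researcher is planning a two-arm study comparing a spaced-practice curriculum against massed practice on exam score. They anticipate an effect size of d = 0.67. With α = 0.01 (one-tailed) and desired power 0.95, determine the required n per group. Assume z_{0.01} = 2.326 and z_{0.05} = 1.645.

For two independent groups with equal n: n = 2·((z_{α} + z_β) / d)².
z_{α} + z_β = 2.326 + 1.645 = 3.971.
n = 2 × (3.971 / 0.67)² = 2 × 5.927² = 2 × 35.13 = 70.3.
Round up to the next whole participant.

n = 71 per group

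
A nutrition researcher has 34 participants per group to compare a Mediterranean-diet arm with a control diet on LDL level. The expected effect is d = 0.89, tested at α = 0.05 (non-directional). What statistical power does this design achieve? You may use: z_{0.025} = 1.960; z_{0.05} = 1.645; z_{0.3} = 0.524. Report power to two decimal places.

For two equal groups, power = Φ(d·√(n/2) − z_{α/2}).
d·√(n/2) = 0.89 × √(34/2) = 0.89 × 4.123 = 3.670.
z_β = 3.670 − 1.960 = 1.710.
Power = Φ(1.710) = 0.956.

power ≈ 0.96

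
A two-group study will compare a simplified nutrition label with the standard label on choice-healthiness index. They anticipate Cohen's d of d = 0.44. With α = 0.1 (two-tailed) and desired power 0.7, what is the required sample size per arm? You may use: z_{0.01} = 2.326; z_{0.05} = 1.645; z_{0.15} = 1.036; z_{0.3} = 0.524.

For two independent groups with equal n: n = 2·((z_{α/2} + z_β) / d)².
z_{α/2} + z_β = 1.645 + 0.524 = 2.169.
n = 2 × (2.169 / 0.44)² = 2 × 4.930² = 2 × 24.30 = 48.6.
Round up to the next whole participant.

n = 49 per group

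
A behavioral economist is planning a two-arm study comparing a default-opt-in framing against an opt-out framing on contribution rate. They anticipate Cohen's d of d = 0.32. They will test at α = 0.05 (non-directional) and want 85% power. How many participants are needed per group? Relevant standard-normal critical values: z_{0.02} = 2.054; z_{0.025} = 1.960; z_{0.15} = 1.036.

n = 176 per group

For two independent groups with equal n: n = 2·((z_{α/2} + z_β) / d)².
z_{α/2} + z_β = 1.960 + 1.036 = 2.996.
n = 2 × (2.996 / 0.32)² = 2 × 9.362² = 2 × 87.66 = 175.3.
Round up to the next whole participant.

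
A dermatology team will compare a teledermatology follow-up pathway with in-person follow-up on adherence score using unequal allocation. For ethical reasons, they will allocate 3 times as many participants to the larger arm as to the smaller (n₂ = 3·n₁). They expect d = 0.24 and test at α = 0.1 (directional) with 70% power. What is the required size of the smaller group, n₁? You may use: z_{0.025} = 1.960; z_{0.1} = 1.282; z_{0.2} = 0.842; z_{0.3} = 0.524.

n₁ = 76

With allocation ratio k = n₂/n₁ = 3, Var(x̄₁−x̄₂) = σ²(1/n₁ + 1/(k·n₁)) = σ²·(k+1)/(k·n₁).
So n₁ = (1 + 1/k)·((z_{α} + z_β)/d)² = 1.333 × (1.806/0.24)².
n₁ = 1.333 × 56.63 = 75.5.
Round up: n₁ = 76, giving n₂ = 3 × 76 = 228.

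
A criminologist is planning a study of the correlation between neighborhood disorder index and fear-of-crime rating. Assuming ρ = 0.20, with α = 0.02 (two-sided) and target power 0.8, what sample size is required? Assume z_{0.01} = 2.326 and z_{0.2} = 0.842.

n = 248

Fisher's z: C = ½·ln((1+r)/(1−r)) = ½·ln(1.5000) = 0.2027.
n = ((z_{α/2} + z_β)/C)² + 3.
(2.326 + 0.842) / 0.2027 = 3.168 / 0.2027 = 15.629.
n = 15.629² + 3 = 244.27 + 3 = 247.3.
Round up.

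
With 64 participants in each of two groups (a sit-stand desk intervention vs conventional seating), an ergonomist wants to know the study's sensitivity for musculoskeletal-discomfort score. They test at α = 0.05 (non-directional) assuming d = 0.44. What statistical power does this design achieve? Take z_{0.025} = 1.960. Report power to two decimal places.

For two equal groups, power = Φ(d·√(n/2) − z_{α/2}).
d·√(n/2) = 0.44 × √(64/2) = 0.44 × 5.657 = 2.489.
z_β = 2.489 − 1.960 = 0.529.
Power = Φ(0.529) = 0.702.

power ≈ 0.70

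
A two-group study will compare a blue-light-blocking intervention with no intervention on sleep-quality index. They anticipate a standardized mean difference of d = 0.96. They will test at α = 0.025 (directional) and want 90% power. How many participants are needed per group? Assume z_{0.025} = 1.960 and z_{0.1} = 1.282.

n = 23 per group

For two independent groups with equal n: n = 2·((z_{α} + z_β) / d)².
z_{α} + z_β = 1.960 + 1.282 = 3.242.
n = 2 × (3.242 / 0.96)² = 2 × 3.377² = 2 × 11.40 = 22.8.
Round up to the next whole participant.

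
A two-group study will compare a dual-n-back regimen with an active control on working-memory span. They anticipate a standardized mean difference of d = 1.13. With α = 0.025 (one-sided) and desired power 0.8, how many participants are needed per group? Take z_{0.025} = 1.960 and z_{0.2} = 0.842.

n = 13 per group

For two independent groups with equal n: n = 2·((z_{α} + z_β) / d)².
z_{α} + z_β = 1.960 + 0.842 = 2.802.
n = 2 × (2.802 / 1.13)² = 2 × 2.480² = 2 × 6.15 = 12.3.
Round up to the next whole participant.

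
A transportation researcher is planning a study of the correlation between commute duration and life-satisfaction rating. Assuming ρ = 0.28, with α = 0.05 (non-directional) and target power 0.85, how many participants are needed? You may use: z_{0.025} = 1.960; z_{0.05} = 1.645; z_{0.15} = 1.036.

n = 112

Fisher's z: C = ½·ln((1+r)/(1−r)) = ½·ln(1.7778) = 0.2877.
n = ((z_{α/2} + z_β)/C)² + 3.
(1.960 + 1.036) / 0.2877 = 2.996 / 0.2877 = 10.414.
n = 10.414² + 3 = 108.44 + 3 = 111.4.
Round up.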